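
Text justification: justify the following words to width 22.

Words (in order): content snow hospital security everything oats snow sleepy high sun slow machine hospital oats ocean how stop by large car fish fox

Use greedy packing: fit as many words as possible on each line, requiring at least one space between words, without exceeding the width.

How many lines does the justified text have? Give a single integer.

Answer: 7

Derivation:
Line 1: ['content', 'snow', 'hospital'] (min_width=21, slack=1)
Line 2: ['security', 'everything'] (min_width=19, slack=3)
Line 3: ['oats', 'snow', 'sleepy', 'high'] (min_width=21, slack=1)
Line 4: ['sun', 'slow', 'machine'] (min_width=16, slack=6)
Line 5: ['hospital', 'oats', 'ocean'] (min_width=19, slack=3)
Line 6: ['how', 'stop', 'by', 'large', 'car'] (min_width=21, slack=1)
Line 7: ['fish', 'fox'] (min_width=8, slack=14)
Total lines: 7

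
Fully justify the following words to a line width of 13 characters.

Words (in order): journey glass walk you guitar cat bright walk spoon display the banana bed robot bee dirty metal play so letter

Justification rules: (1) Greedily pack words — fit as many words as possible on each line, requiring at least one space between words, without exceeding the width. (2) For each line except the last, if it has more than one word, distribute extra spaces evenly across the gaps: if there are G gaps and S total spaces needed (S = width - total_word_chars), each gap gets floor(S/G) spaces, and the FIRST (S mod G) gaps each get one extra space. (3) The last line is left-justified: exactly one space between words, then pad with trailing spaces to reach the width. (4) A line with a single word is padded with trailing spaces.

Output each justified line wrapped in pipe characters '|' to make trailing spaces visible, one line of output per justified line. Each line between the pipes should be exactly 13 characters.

Line 1: ['journey', 'glass'] (min_width=13, slack=0)
Line 2: ['walk', 'you'] (min_width=8, slack=5)
Line 3: ['guitar', 'cat'] (min_width=10, slack=3)
Line 4: ['bright', 'walk'] (min_width=11, slack=2)
Line 5: ['spoon', 'display'] (min_width=13, slack=0)
Line 6: ['the', 'banana'] (min_width=10, slack=3)
Line 7: ['bed', 'robot', 'bee'] (min_width=13, slack=0)
Line 8: ['dirty', 'metal'] (min_width=11, slack=2)
Line 9: ['play', 'so'] (min_width=7, slack=6)
Line 10: ['letter'] (min_width=6, slack=7)

Answer: |journey glass|
|walk      you|
|guitar    cat|
|bright   walk|
|spoon display|
|the    banana|
|bed robot bee|
|dirty   metal|
|play       so|
|letter       |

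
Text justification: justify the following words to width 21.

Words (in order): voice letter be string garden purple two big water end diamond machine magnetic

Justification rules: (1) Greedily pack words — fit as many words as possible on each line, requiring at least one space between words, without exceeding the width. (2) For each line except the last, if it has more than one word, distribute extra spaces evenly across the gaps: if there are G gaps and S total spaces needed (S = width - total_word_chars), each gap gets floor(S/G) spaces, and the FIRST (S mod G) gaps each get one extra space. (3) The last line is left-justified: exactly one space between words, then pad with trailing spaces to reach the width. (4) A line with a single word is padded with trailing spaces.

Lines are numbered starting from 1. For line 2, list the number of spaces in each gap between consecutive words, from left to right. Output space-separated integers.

Answer: 2 1

Derivation:
Line 1: ['voice', 'letter', 'be'] (min_width=15, slack=6)
Line 2: ['string', 'garden', 'purple'] (min_width=20, slack=1)
Line 3: ['two', 'big', 'water', 'end'] (min_width=17, slack=4)
Line 4: ['diamond', 'machine'] (min_width=15, slack=6)
Line 5: ['magnetic'] (min_width=8, slack=13)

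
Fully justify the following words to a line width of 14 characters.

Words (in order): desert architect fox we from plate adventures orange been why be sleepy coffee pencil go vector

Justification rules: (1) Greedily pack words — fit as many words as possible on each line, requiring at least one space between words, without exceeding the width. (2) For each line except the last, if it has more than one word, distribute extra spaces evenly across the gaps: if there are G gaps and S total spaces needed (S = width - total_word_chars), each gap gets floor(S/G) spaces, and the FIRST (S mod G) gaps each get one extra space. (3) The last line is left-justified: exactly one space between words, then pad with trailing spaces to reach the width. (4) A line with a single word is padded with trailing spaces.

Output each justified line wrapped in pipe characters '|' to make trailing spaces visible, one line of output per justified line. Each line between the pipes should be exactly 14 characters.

Answer: |desert        |
|architect  fox|
|we  from plate|
|adventures    |
|orange    been|
|why  be sleepy|
|coffee  pencil|
|go vector     |

Derivation:
Line 1: ['desert'] (min_width=6, slack=8)
Line 2: ['architect', 'fox'] (min_width=13, slack=1)
Line 3: ['we', 'from', 'plate'] (min_width=13, slack=1)
Line 4: ['adventures'] (min_width=10, slack=4)
Line 5: ['orange', 'been'] (min_width=11, slack=3)
Line 6: ['why', 'be', 'sleepy'] (min_width=13, slack=1)
Line 7: ['coffee', 'pencil'] (min_width=13, slack=1)
Line 8: ['go', 'vector'] (min_width=9, slack=5)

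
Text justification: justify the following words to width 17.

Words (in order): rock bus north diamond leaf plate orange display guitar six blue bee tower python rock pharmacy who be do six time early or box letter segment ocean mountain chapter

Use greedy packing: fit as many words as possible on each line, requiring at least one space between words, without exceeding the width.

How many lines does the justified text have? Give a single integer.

Line 1: ['rock', 'bus', 'north'] (min_width=14, slack=3)
Line 2: ['diamond', 'leaf'] (min_width=12, slack=5)
Line 3: ['plate', 'orange'] (min_width=12, slack=5)
Line 4: ['display', 'guitar'] (min_width=14, slack=3)
Line 5: ['six', 'blue', 'bee'] (min_width=12, slack=5)
Line 6: ['tower', 'python', 'rock'] (min_width=17, slack=0)
Line 7: ['pharmacy', 'who', 'be'] (min_width=15, slack=2)
Line 8: ['do', 'six', 'time', 'early'] (min_width=17, slack=0)
Line 9: ['or', 'box', 'letter'] (min_width=13, slack=4)
Line 10: ['segment', 'ocean'] (min_width=13, slack=4)
Line 11: ['mountain', 'chapter'] (min_width=16, slack=1)
Total lines: 11

Answer: 11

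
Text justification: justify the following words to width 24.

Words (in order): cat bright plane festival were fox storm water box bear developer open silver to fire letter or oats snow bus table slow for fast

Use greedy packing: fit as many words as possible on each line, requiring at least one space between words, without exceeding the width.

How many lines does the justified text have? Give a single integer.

Line 1: ['cat', 'bright', 'plane'] (min_width=16, slack=8)
Line 2: ['festival', 'were', 'fox', 'storm'] (min_width=23, slack=1)
Line 3: ['water', 'box', 'bear', 'developer'] (min_width=24, slack=0)
Line 4: ['open', 'silver', 'to', 'fire'] (min_width=19, slack=5)
Line 5: ['letter', 'or', 'oats', 'snow', 'bus'] (min_width=23, slack=1)
Line 6: ['table', 'slow', 'for', 'fast'] (min_width=19, slack=5)
Total lines: 6

Answer: 6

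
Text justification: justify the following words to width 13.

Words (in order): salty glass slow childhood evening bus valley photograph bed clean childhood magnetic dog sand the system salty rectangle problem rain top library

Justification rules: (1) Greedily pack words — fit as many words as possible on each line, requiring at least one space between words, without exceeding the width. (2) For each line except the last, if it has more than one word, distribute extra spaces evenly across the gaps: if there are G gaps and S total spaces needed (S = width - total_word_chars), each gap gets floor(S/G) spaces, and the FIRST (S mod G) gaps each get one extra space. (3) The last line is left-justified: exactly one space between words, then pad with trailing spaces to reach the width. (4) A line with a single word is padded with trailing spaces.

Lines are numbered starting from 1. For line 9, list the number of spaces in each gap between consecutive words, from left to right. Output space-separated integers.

Line 1: ['salty', 'glass'] (min_width=11, slack=2)
Line 2: ['slow'] (min_width=4, slack=9)
Line 3: ['childhood'] (min_width=9, slack=4)
Line 4: ['evening', 'bus'] (min_width=11, slack=2)
Line 5: ['valley'] (min_width=6, slack=7)
Line 6: ['photograph'] (min_width=10, slack=3)
Line 7: ['bed', 'clean'] (min_width=9, slack=4)
Line 8: ['childhood'] (min_width=9, slack=4)
Line 9: ['magnetic', 'dog'] (min_width=12, slack=1)
Line 10: ['sand', 'the'] (min_width=8, slack=5)
Line 11: ['system', 'salty'] (min_width=12, slack=1)
Line 12: ['rectangle'] (min_width=9, slack=4)
Line 13: ['problem', 'rain'] (min_width=12, slack=1)
Line 14: ['top', 'library'] (min_width=11, slack=2)

Answer: 2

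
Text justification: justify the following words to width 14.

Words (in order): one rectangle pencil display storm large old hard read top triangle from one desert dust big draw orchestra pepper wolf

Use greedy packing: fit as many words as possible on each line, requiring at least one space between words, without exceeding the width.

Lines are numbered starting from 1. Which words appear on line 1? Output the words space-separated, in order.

Line 1: ['one', 'rectangle'] (min_width=13, slack=1)
Line 2: ['pencil', 'display'] (min_width=14, slack=0)
Line 3: ['storm', 'large'] (min_width=11, slack=3)
Line 4: ['old', 'hard', 'read'] (min_width=13, slack=1)
Line 5: ['top', 'triangle'] (min_width=12, slack=2)
Line 6: ['from', 'one'] (min_width=8, slack=6)
Line 7: ['desert', 'dust'] (min_width=11, slack=3)
Line 8: ['big', 'draw'] (min_width=8, slack=6)
Line 9: ['orchestra'] (min_width=9, slack=5)
Line 10: ['pepper', 'wolf'] (min_width=11, slack=3)

Answer: one rectangle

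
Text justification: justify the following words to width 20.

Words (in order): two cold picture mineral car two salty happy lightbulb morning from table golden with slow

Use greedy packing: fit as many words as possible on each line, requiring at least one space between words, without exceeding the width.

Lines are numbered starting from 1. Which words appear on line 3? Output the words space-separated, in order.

Line 1: ['two', 'cold', 'picture'] (min_width=16, slack=4)
Line 2: ['mineral', 'car', 'two'] (min_width=15, slack=5)
Line 3: ['salty', 'happy'] (min_width=11, slack=9)
Line 4: ['lightbulb', 'morning'] (min_width=17, slack=3)
Line 5: ['from', 'table', 'golden'] (min_width=17, slack=3)
Line 6: ['with', 'slow'] (min_width=9, slack=11)

Answer: salty happy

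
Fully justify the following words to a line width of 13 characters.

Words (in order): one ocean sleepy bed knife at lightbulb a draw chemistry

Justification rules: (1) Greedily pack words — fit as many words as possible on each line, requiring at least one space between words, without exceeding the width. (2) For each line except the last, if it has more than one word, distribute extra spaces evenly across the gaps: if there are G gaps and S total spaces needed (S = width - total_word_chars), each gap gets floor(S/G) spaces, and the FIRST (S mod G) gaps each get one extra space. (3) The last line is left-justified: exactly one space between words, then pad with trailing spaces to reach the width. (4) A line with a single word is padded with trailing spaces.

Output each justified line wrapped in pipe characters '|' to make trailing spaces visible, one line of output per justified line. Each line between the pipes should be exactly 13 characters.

Line 1: ['one', 'ocean'] (min_width=9, slack=4)
Line 2: ['sleepy', 'bed'] (min_width=10, slack=3)
Line 3: ['knife', 'at'] (min_width=8, slack=5)
Line 4: ['lightbulb', 'a'] (min_width=11, slack=2)
Line 5: ['draw'] (min_width=4, slack=9)
Line 6: ['chemistry'] (min_width=9, slack=4)

Answer: |one     ocean|
|sleepy    bed|
|knife      at|
|lightbulb   a|
|draw         |
|chemistry    |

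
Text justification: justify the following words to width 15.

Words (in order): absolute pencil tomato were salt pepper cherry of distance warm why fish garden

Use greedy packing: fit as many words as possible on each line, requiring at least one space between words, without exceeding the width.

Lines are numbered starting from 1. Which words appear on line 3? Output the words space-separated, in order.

Line 1: ['absolute', 'pencil'] (min_width=15, slack=0)
Line 2: ['tomato', 'were'] (min_width=11, slack=4)
Line 3: ['salt', 'pepper'] (min_width=11, slack=4)
Line 4: ['cherry', 'of'] (min_width=9, slack=6)
Line 5: ['distance', 'warm'] (min_width=13, slack=2)
Line 6: ['why', 'fish', 'garden'] (min_width=15, slack=0)

Answer: salt pepper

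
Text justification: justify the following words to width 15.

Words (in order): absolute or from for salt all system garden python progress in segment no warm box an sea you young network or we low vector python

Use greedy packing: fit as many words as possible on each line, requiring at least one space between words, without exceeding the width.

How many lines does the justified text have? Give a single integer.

Line 1: ['absolute', 'or'] (min_width=11, slack=4)
Line 2: ['from', 'for', 'salt'] (min_width=13, slack=2)
Line 3: ['all', 'system'] (min_width=10, slack=5)
Line 4: ['garden', 'python'] (min_width=13, slack=2)
Line 5: ['progress', 'in'] (min_width=11, slack=4)
Line 6: ['segment', 'no', 'warm'] (min_width=15, slack=0)
Line 7: ['box', 'an', 'sea', 'you'] (min_width=14, slack=1)
Line 8: ['young', 'network'] (min_width=13, slack=2)
Line 9: ['or', 'we', 'low'] (min_width=9, slack=6)
Line 10: ['vector', 'python'] (min_width=13, slack=2)
Total lines: 10

Answer: 10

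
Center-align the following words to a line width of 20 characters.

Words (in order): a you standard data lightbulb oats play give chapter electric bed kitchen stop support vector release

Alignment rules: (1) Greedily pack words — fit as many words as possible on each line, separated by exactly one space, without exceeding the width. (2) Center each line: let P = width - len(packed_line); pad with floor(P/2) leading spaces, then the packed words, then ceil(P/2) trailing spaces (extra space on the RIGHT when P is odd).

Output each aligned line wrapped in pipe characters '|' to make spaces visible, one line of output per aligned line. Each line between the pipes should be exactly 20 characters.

Line 1: ['a', 'you', 'standard', 'data'] (min_width=19, slack=1)
Line 2: ['lightbulb', 'oats', 'play'] (min_width=19, slack=1)
Line 3: ['give', 'chapter'] (min_width=12, slack=8)
Line 4: ['electric', 'bed', 'kitchen'] (min_width=20, slack=0)
Line 5: ['stop', 'support', 'vector'] (min_width=19, slack=1)
Line 6: ['release'] (min_width=7, slack=13)

Answer: |a you standard data |
|lightbulb oats play |
|    give chapter    |
|electric bed kitchen|
|stop support vector |
|      release       |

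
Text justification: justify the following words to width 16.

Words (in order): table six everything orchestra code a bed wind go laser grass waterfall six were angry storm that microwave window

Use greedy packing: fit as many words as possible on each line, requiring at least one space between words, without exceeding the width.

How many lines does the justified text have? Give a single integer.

Line 1: ['table', 'six'] (min_width=9, slack=7)
Line 2: ['everything'] (min_width=10, slack=6)
Line 3: ['orchestra', 'code', 'a'] (min_width=16, slack=0)
Line 4: ['bed', 'wind', 'go'] (min_width=11, slack=5)
Line 5: ['laser', 'grass'] (min_width=11, slack=5)
Line 6: ['waterfall', 'six'] (min_width=13, slack=3)
Line 7: ['were', 'angry', 'storm'] (min_width=16, slack=0)
Line 8: ['that', 'microwave'] (min_width=14, slack=2)
Line 9: ['window'] (min_width=6, slack=10)
Total lines: 9

Answer: 9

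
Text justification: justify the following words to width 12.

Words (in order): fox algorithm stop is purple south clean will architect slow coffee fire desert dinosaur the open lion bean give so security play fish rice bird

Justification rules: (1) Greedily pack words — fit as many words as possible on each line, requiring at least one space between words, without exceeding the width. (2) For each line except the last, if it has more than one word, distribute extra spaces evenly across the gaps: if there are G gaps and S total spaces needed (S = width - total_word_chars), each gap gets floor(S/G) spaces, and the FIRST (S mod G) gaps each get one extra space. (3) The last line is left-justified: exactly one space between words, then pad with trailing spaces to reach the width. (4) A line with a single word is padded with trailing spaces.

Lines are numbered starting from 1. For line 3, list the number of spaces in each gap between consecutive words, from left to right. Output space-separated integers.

Line 1: ['fox'] (min_width=3, slack=9)
Line 2: ['algorithm'] (min_width=9, slack=3)
Line 3: ['stop', 'is'] (min_width=7, slack=5)
Line 4: ['purple', 'south'] (min_width=12, slack=0)
Line 5: ['clean', 'will'] (min_width=10, slack=2)
Line 6: ['architect'] (min_width=9, slack=3)
Line 7: ['slow', 'coffee'] (min_width=11, slack=1)
Line 8: ['fire', 'desert'] (min_width=11, slack=1)
Line 9: ['dinosaur', 'the'] (min_width=12, slack=0)
Line 10: ['open', 'lion'] (min_width=9, slack=3)
Line 11: ['bean', 'give', 'so'] (min_width=12, slack=0)
Line 12: ['security'] (min_width=8, slack=4)
Line 13: ['play', 'fish'] (min_width=9, slack=3)
Line 14: ['rice', 'bird'] (min_width=9, slack=3)

Answer: 6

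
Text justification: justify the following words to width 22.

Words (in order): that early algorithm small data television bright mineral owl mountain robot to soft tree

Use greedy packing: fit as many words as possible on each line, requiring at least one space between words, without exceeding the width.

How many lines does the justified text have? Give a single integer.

Answer: 5

Derivation:
Line 1: ['that', 'early', 'algorithm'] (min_width=20, slack=2)
Line 2: ['small', 'data', 'television'] (min_width=21, slack=1)
Line 3: ['bright', 'mineral', 'owl'] (min_width=18, slack=4)
Line 4: ['mountain', 'robot', 'to', 'soft'] (min_width=22, slack=0)
Line 5: ['tree'] (min_width=4, slack=18)
Total lines: 5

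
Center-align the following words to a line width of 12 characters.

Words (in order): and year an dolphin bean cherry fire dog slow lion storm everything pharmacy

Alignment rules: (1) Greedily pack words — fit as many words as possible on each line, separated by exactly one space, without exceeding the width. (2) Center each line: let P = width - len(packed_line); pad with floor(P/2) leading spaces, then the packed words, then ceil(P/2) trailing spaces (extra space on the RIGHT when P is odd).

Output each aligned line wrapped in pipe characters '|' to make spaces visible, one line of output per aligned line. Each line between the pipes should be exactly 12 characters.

Line 1: ['and', 'year', 'an'] (min_width=11, slack=1)
Line 2: ['dolphin', 'bean'] (min_width=12, slack=0)
Line 3: ['cherry', 'fire'] (min_width=11, slack=1)
Line 4: ['dog', 'slow'] (min_width=8, slack=4)
Line 5: ['lion', 'storm'] (min_width=10, slack=2)
Line 6: ['everything'] (min_width=10, slack=2)
Line 7: ['pharmacy'] (min_width=8, slack=4)

Answer: |and year an |
|dolphin bean|
|cherry fire |
|  dog slow  |
| lion storm |
| everything |
|  pharmacy  |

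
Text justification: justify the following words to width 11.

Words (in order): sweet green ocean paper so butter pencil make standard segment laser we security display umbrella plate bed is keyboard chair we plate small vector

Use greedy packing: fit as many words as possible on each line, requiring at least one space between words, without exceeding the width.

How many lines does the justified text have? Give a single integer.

Answer: 15

Derivation:
Line 1: ['sweet', 'green'] (min_width=11, slack=0)
Line 2: ['ocean', 'paper'] (min_width=11, slack=0)
Line 3: ['so', 'butter'] (min_width=9, slack=2)
Line 4: ['pencil', 'make'] (min_width=11, slack=0)
Line 5: ['standard'] (min_width=8, slack=3)
Line 6: ['segment'] (min_width=7, slack=4)
Line 7: ['laser', 'we'] (min_width=8, slack=3)
Line 8: ['security'] (min_width=8, slack=3)
Line 9: ['display'] (min_width=7, slack=4)
Line 10: ['umbrella'] (min_width=8, slack=3)
Line 11: ['plate', 'bed'] (min_width=9, slack=2)
Line 12: ['is', 'keyboard'] (min_width=11, slack=0)
Line 13: ['chair', 'we'] (min_width=8, slack=3)
Line 14: ['plate', 'small'] (min_width=11, slack=0)
Line 15: ['vector'] (min_width=6, slack=5)
Total lines: 15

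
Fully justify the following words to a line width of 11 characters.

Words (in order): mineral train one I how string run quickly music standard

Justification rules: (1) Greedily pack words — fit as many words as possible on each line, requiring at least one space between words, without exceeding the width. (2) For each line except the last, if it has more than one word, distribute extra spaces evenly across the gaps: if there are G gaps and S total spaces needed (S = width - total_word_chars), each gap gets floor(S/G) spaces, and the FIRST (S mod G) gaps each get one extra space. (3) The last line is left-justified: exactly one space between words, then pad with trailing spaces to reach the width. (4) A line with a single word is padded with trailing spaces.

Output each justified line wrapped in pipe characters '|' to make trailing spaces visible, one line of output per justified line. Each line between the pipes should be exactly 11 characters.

Line 1: ['mineral'] (min_width=7, slack=4)
Line 2: ['train', 'one', 'I'] (min_width=11, slack=0)
Line 3: ['how', 'string'] (min_width=10, slack=1)
Line 4: ['run', 'quickly'] (min_width=11, slack=0)
Line 5: ['music'] (min_width=5, slack=6)
Line 6: ['standard'] (min_width=8, slack=3)

Answer: |mineral    |
|train one I|
|how  string|
|run quickly|
|music      |
|standard   |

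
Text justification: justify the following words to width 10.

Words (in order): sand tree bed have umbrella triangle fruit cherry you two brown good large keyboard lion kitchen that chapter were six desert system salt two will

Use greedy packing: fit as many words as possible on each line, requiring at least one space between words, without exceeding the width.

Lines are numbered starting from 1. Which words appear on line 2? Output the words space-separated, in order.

Answer: bed have

Derivation:
Line 1: ['sand', 'tree'] (min_width=9, slack=1)
Line 2: ['bed', 'have'] (min_width=8, slack=2)
Line 3: ['umbrella'] (min_width=8, slack=2)
Line 4: ['triangle'] (min_width=8, slack=2)
Line 5: ['fruit'] (min_width=5, slack=5)
Line 6: ['cherry', 'you'] (min_width=10, slack=0)
Line 7: ['two', 'brown'] (min_width=9, slack=1)
Line 8: ['good', 'large'] (min_width=10, slack=0)
Line 9: ['keyboard'] (min_width=8, slack=2)
Line 10: ['lion'] (min_width=4, slack=6)
Line 11: ['kitchen'] (min_width=7, slack=3)
Line 12: ['that'] (min_width=4, slack=6)
Line 13: ['chapter'] (min_width=7, slack=3)
Line 14: ['were', 'six'] (min_width=8, slack=2)
Line 15: ['desert'] (min_width=6, slack=4)
Line 16: ['system'] (min_width=6, slack=4)
Line 17: ['salt', 'two'] (min_width=8, slack=2)
Line 18: ['will'] (min_width=4, slack=6)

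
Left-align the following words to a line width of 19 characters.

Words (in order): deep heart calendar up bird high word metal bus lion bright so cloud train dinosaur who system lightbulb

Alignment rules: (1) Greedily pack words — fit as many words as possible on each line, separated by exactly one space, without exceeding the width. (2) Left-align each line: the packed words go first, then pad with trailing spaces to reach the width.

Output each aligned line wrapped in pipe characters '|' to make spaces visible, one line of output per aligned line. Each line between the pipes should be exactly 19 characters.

Line 1: ['deep', 'heart', 'calendar'] (min_width=19, slack=0)
Line 2: ['up', 'bird', 'high', 'word'] (min_width=17, slack=2)
Line 3: ['metal', 'bus', 'lion'] (min_width=14, slack=5)
Line 4: ['bright', 'so', 'cloud'] (min_width=15, slack=4)
Line 5: ['train', 'dinosaur', 'who'] (min_width=18, slack=1)
Line 6: ['system', 'lightbulb'] (min_width=16, slack=3)

Answer: |deep heart calendar|
|up bird high word  |
|metal bus lion     |
|bright so cloud    |
|train dinosaur who |
|system lightbulb   |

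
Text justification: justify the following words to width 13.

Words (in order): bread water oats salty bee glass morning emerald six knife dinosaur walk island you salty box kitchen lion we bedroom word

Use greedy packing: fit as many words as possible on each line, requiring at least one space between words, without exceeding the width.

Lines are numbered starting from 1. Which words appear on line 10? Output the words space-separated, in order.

Answer: kitchen lion

Derivation:
Line 1: ['bread', 'water'] (min_width=11, slack=2)
Line 2: ['oats', 'salty'] (min_width=10, slack=3)
Line 3: ['bee', 'glass'] (min_width=9, slack=4)
Line 4: ['morning'] (min_width=7, slack=6)
Line 5: ['emerald', 'six'] (min_width=11, slack=2)
Line 6: ['knife'] (min_width=5, slack=8)
Line 7: ['dinosaur', 'walk'] (min_width=13, slack=0)
Line 8: ['island', 'you'] (min_width=10, slack=3)
Line 9: ['salty', 'box'] (min_width=9, slack=4)
Line 10: ['kitchen', 'lion'] (min_width=12, slack=1)
Line 11: ['we', 'bedroom'] (min_width=10, slack=3)
Line 12: ['word'] (min_width=4, slack=9)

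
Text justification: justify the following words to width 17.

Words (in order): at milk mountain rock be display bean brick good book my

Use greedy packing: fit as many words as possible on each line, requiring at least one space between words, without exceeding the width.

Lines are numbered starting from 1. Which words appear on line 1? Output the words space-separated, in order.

Answer: at milk mountain

Derivation:
Line 1: ['at', 'milk', 'mountain'] (min_width=16, slack=1)
Line 2: ['rock', 'be', 'display'] (min_width=15, slack=2)
Line 3: ['bean', 'brick', 'good'] (min_width=15, slack=2)
Line 4: ['book', 'my'] (min_width=7, slack=10)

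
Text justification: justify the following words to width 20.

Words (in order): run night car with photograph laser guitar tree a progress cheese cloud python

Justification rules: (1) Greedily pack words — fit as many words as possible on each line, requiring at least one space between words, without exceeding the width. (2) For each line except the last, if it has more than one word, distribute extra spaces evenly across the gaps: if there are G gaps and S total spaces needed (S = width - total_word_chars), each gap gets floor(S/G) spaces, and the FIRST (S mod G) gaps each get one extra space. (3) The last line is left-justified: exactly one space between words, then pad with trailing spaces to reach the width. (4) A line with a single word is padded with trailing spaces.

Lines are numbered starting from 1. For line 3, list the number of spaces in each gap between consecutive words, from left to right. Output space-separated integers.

Answer: 5 4

Derivation:
Line 1: ['run', 'night', 'car', 'with'] (min_width=18, slack=2)
Line 2: ['photograph', 'laser'] (min_width=16, slack=4)
Line 3: ['guitar', 'tree', 'a'] (min_width=13, slack=7)
Line 4: ['progress', 'cheese'] (min_width=15, slack=5)
Line 5: ['cloud', 'python'] (min_width=12, slack=8)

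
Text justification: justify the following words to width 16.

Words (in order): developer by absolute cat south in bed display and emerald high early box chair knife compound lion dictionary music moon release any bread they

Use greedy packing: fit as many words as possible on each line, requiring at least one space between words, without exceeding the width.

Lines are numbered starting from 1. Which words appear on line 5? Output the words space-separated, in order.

Line 1: ['developer', 'by'] (min_width=12, slack=4)
Line 2: ['absolute', 'cat'] (min_width=12, slack=4)
Line 3: ['south', 'in', 'bed'] (min_width=12, slack=4)
Line 4: ['display', 'and'] (min_width=11, slack=5)
Line 5: ['emerald', 'high'] (min_width=12, slack=4)
Line 6: ['early', 'box', 'chair'] (min_width=15, slack=1)
Line 7: ['knife', 'compound'] (min_width=14, slack=2)
Line 8: ['lion', 'dictionary'] (min_width=15, slack=1)
Line 9: ['music', 'moon'] (min_width=10, slack=6)
Line 10: ['release', 'any'] (min_width=11, slack=5)
Line 11: ['bread', 'they'] (min_width=10, slack=6)

Answer: emerald high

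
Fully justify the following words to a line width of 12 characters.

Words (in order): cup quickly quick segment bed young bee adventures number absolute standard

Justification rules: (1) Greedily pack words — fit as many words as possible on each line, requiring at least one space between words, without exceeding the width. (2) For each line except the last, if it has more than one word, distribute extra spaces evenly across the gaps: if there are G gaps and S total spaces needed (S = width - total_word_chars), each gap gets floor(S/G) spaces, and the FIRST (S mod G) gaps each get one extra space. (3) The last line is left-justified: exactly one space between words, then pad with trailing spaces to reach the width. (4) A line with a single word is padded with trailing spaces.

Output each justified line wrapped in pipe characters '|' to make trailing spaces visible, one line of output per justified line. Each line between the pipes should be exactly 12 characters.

Line 1: ['cup', 'quickly'] (min_width=11, slack=1)
Line 2: ['quick'] (min_width=5, slack=7)
Line 3: ['segment', 'bed'] (min_width=11, slack=1)
Line 4: ['young', 'bee'] (min_width=9, slack=3)
Line 5: ['adventures'] (min_width=10, slack=2)
Line 6: ['number'] (min_width=6, slack=6)
Line 7: ['absolute'] (min_width=8, slack=4)
Line 8: ['standard'] (min_width=8, slack=4)

Answer: |cup  quickly|
|quick       |
|segment  bed|
|young    bee|
|adventures  |
|number      |
|absolute    |
|standard    |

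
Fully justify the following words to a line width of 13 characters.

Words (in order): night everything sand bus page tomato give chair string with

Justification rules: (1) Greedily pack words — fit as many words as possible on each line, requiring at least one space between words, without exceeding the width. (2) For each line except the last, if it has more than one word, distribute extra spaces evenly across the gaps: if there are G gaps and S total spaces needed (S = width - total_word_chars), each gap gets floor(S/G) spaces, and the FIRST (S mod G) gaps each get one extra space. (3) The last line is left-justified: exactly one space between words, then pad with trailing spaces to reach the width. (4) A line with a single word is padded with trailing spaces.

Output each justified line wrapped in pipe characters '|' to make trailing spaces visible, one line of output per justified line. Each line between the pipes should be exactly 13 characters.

Answer: |night        |
|everything   |
|sand bus page|
|tomato   give|
|chair  string|
|with         |

Derivation:
Line 1: ['night'] (min_width=5, slack=8)
Line 2: ['everything'] (min_width=10, slack=3)
Line 3: ['sand', 'bus', 'page'] (min_width=13, slack=0)
Line 4: ['tomato', 'give'] (min_width=11, slack=2)
Line 5: ['chair', 'string'] (min_width=12, slack=1)
Line 6: ['with'] (min_width=4, slack=9)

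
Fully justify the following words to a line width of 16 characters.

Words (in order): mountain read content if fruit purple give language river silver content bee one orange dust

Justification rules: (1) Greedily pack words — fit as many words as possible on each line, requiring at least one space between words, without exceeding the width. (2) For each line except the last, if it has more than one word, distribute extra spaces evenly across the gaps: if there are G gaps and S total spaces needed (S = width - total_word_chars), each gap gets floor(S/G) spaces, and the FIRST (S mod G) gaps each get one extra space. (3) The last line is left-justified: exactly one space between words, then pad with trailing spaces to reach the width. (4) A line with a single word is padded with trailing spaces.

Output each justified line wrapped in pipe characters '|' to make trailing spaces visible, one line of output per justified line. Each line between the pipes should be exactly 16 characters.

Line 1: ['mountain', 'read'] (min_width=13, slack=3)
Line 2: ['content', 'if', 'fruit'] (min_width=16, slack=0)
Line 3: ['purple', 'give'] (min_width=11, slack=5)
Line 4: ['language', 'river'] (min_width=14, slack=2)
Line 5: ['silver', 'content'] (min_width=14, slack=2)
Line 6: ['bee', 'one', 'orange'] (min_width=14, slack=2)
Line 7: ['dust'] (min_width=4, slack=12)

Answer: |mountain    read|
|content if fruit|
|purple      give|
|language   river|
|silver   content|
|bee  one  orange|
|dust            |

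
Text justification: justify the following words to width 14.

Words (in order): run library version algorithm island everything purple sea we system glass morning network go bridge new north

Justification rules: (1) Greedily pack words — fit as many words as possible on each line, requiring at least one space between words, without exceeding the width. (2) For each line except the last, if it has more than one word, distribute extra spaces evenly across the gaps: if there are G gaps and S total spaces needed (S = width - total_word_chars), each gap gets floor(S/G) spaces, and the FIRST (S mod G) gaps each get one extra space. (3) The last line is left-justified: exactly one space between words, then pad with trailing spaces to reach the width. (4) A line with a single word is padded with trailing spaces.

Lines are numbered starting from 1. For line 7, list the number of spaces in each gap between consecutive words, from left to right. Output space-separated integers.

Answer: 3

Derivation:
Line 1: ['run', 'library'] (min_width=11, slack=3)
Line 2: ['version'] (min_width=7, slack=7)
Line 3: ['algorithm'] (min_width=9, slack=5)
Line 4: ['island'] (min_width=6, slack=8)
Line 5: ['everything'] (min_width=10, slack=4)
Line 6: ['purple', 'sea', 'we'] (min_width=13, slack=1)
Line 7: ['system', 'glass'] (min_width=12, slack=2)
Line 8: ['morning'] (min_width=7, slack=7)
Line 9: ['network', 'go'] (min_width=10, slack=4)
Line 10: ['bridge', 'new'] (min_width=10, slack=4)
Line 11: ['north'] (min_width=5, slack=9)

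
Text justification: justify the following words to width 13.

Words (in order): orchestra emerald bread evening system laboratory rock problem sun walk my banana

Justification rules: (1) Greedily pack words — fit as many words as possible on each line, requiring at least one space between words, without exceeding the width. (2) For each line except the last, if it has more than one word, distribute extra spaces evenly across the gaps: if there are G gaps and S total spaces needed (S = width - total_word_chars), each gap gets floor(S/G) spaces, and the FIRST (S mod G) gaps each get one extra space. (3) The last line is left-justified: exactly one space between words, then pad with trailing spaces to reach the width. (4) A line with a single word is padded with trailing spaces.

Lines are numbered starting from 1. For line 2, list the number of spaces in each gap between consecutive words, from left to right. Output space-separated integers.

Line 1: ['orchestra'] (min_width=9, slack=4)
Line 2: ['emerald', 'bread'] (min_width=13, slack=0)
Line 3: ['evening'] (min_width=7, slack=6)
Line 4: ['system'] (min_width=6, slack=7)
Line 5: ['laboratory'] (min_width=10, slack=3)
Line 6: ['rock', 'problem'] (min_width=12, slack=1)
Line 7: ['sun', 'walk', 'my'] (min_width=11, slack=2)
Line 8: ['banana'] (min_width=6, slack=7)

Answer: 1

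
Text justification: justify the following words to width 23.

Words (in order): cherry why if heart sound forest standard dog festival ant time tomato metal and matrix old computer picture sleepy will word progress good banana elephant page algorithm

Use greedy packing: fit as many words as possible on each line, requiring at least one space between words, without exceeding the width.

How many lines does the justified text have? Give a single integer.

Line 1: ['cherry', 'why', 'if', 'heart'] (min_width=19, slack=4)
Line 2: ['sound', 'forest', 'standard'] (min_width=21, slack=2)
Line 3: ['dog', 'festival', 'ant', 'time'] (min_width=21, slack=2)
Line 4: ['tomato', 'metal', 'and', 'matrix'] (min_width=23, slack=0)
Line 5: ['old', 'computer', 'picture'] (min_width=20, slack=3)
Line 6: ['sleepy', 'will', 'word'] (min_width=16, slack=7)
Line 7: ['progress', 'good', 'banana'] (min_width=20, slack=3)
Line 8: ['elephant', 'page', 'algorithm'] (min_width=23, slack=0)
Total lines: 8

Answer: 8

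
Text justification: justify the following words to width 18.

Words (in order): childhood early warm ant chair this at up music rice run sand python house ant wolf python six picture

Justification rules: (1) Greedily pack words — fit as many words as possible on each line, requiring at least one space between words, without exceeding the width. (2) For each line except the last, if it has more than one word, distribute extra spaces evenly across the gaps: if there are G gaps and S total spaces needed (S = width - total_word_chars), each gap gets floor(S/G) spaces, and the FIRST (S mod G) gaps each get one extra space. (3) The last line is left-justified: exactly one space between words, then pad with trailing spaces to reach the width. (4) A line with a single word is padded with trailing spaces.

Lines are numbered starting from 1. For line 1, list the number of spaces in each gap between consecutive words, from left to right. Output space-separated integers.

Line 1: ['childhood', 'early'] (min_width=15, slack=3)
Line 2: ['warm', 'ant', 'chair'] (min_width=14, slack=4)
Line 3: ['this', 'at', 'up', 'music'] (min_width=16, slack=2)
Line 4: ['rice', 'run', 'sand'] (min_width=13, slack=5)
Line 5: ['python', 'house', 'ant'] (min_width=16, slack=2)
Line 6: ['wolf', 'python', 'six'] (min_width=15, slack=3)
Line 7: ['picture'] (min_width=7, slack=11)

Answer: 4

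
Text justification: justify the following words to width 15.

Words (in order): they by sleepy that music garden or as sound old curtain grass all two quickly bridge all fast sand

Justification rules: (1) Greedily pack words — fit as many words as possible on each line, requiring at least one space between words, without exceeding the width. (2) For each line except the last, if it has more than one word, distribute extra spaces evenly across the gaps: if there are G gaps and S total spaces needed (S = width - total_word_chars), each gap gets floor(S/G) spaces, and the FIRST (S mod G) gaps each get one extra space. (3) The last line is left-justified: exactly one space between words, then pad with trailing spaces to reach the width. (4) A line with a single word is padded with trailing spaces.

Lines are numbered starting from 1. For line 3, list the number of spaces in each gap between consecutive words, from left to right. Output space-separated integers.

Answer: 3 2

Derivation:
Line 1: ['they', 'by', 'sleepy'] (min_width=14, slack=1)
Line 2: ['that', 'music'] (min_width=10, slack=5)
Line 3: ['garden', 'or', 'as'] (min_width=12, slack=3)
Line 4: ['sound', 'old'] (min_width=9, slack=6)
Line 5: ['curtain', 'grass'] (min_width=13, slack=2)
Line 6: ['all', 'two', 'quickly'] (min_width=15, slack=0)
Line 7: ['bridge', 'all', 'fast'] (min_width=15, slack=0)
Line 8: ['sand'] (min_width=4, slack=11)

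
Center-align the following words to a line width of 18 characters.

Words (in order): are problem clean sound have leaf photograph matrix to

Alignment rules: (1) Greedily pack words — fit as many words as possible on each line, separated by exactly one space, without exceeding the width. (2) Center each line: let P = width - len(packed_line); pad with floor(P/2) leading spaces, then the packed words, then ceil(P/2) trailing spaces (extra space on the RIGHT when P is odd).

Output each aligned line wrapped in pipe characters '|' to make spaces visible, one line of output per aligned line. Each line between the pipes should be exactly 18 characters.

Answer: |are problem clean |
| sound have leaf  |
|photograph matrix |
|        to        |

Derivation:
Line 1: ['are', 'problem', 'clean'] (min_width=17, slack=1)
Line 2: ['sound', 'have', 'leaf'] (min_width=15, slack=3)
Line 3: ['photograph', 'matrix'] (min_width=17, slack=1)
Line 4: ['to'] (min_width=2, slack=16)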